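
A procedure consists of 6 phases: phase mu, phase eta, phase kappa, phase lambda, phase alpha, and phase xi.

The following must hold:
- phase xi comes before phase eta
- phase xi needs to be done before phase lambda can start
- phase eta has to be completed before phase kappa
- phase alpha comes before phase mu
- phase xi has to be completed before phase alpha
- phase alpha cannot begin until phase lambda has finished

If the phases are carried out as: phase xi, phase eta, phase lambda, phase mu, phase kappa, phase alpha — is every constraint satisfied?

In the proposed order, phase mu appears before phase alpha.
That contradicts the constraint that phase alpha must precede phase mu.

No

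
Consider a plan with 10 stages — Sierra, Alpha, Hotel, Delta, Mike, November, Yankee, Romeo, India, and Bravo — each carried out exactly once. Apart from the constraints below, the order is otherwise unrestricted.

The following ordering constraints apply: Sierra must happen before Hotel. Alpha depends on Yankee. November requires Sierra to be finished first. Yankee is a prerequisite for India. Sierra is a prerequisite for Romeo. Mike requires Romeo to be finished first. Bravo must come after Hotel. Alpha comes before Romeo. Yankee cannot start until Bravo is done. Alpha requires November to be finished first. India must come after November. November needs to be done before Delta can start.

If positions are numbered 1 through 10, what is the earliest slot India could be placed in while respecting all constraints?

Every stage that must precede India has to come before it. Tracing all chains that end at India, those stages are: Sierra, Hotel, November, Yankee, Bravo — 5 in total.
So at minimum 5 stages come before India, putting India no earlier than position 6. That position is achievable by scheduling exactly those predecessors first.

6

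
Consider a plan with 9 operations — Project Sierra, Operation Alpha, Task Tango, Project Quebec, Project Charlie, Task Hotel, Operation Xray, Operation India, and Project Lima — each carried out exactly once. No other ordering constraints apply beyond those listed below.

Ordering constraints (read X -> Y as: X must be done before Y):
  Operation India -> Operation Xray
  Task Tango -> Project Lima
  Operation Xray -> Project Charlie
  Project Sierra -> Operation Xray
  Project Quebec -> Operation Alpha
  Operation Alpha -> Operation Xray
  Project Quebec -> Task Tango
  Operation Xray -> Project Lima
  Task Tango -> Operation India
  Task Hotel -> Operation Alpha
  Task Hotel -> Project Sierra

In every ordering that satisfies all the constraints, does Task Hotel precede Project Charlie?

Yes

There is a constraint chain Task Hotel → Project Sierra → Operation Xray → Project Charlie.
That forces Task Hotel before Project Charlie in every valid schedule.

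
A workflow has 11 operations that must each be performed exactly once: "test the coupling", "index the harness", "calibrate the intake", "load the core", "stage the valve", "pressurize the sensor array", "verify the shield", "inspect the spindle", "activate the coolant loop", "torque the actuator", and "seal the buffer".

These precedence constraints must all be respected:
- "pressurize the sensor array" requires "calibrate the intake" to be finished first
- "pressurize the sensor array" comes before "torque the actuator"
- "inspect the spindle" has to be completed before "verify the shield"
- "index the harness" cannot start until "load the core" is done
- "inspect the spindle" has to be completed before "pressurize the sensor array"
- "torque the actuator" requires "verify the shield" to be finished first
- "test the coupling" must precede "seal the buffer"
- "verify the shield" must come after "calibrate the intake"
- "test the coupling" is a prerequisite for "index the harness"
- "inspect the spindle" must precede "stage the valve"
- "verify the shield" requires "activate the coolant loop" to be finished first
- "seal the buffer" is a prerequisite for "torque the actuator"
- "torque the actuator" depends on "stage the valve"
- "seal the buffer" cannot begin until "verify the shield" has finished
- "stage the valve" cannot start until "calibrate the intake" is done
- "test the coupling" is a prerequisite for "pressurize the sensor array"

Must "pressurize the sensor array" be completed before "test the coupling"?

No

In fact the dependencies run the other way: "test the coupling" → "pressurize the sensor array".
So "pressurize the sensor array" never precedes "test the coupling".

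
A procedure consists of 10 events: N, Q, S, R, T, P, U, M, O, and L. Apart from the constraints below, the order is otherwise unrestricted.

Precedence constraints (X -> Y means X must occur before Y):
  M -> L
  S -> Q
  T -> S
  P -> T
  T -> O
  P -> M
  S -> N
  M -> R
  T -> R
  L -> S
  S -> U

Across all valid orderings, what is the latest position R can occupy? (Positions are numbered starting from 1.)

R has no required successors, so nothing stops it from going last (position 10).

10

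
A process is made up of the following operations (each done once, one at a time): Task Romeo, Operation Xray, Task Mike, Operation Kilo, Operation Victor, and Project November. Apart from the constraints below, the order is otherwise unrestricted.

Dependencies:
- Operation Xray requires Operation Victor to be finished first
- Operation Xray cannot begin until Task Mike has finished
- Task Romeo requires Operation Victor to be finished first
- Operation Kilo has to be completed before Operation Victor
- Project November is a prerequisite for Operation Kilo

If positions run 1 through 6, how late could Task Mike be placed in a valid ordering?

The only operation forced after Task Mike (directly or by a chain) is Operation Xray.
With 1 mandatory successor out of 6 operations total, the latest slot for Task Mike is 6−1 = 5, and it's reachable by doing all non-successors before Task Mike.

5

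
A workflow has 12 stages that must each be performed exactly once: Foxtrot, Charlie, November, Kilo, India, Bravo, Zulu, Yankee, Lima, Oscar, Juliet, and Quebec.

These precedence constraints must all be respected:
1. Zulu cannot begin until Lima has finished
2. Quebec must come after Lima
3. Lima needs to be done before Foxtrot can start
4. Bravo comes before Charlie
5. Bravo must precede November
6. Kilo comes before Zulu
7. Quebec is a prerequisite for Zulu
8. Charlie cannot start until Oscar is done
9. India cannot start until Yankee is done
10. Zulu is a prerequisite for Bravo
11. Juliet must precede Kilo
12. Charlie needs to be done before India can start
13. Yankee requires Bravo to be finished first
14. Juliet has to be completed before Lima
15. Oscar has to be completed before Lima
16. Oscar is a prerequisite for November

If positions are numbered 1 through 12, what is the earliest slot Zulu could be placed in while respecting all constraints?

The stages that are forced before Zulu, directly or transitively, are Kilo, Lima, Oscar, Juliet, Quebec. That's 5 stages.
With 5 mandatory predecessors, the earliest Zulu can sit is position 5+1 = 6, and placing just those 5 first achieves it.

6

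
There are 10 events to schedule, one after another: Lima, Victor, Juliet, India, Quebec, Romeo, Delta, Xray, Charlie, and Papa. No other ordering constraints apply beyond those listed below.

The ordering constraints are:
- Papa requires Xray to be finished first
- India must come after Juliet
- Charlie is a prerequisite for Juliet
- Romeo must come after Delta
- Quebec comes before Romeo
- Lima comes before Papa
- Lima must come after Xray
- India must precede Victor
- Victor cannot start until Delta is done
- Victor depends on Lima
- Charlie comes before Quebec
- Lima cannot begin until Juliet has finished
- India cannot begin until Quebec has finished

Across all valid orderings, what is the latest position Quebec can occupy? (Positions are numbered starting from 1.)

7

The events that are forced after Quebec, directly or by a chain of constraints, are Victor, India, Romeo. That's 3 events.
With 3 mandatory successors out of 10 events total, the latest slot for Quebec is 10−3 = 7, and it's reachable by doing all non-successors before Quebec.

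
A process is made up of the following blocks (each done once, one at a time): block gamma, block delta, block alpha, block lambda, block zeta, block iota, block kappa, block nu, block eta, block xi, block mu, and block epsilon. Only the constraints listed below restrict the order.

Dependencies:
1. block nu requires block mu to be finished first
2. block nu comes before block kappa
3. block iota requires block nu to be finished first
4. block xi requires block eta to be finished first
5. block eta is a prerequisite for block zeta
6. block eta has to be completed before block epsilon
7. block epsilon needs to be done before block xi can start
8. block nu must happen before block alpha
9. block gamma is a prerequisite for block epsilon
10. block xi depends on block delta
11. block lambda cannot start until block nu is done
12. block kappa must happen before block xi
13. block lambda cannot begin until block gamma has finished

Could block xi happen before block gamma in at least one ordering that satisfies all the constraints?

No

There is a dependency chain block gamma → block epsilon → block xi, so block xi always comes after block gamma.
So no valid ordering can have block xi before block gamma.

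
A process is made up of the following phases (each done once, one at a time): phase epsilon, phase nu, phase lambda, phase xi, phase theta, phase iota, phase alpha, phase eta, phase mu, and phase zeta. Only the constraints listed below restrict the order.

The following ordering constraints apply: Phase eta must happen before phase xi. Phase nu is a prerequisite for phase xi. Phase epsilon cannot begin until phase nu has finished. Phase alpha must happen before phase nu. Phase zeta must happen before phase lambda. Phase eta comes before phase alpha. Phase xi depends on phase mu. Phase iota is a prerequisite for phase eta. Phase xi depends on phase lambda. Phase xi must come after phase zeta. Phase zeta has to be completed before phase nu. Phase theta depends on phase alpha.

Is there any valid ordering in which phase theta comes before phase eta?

Following phase eta → phase alpha → phase theta, phase eta must precede phase theta in every valid ordering.
So no valid ordering can have phase theta before phase eta.

No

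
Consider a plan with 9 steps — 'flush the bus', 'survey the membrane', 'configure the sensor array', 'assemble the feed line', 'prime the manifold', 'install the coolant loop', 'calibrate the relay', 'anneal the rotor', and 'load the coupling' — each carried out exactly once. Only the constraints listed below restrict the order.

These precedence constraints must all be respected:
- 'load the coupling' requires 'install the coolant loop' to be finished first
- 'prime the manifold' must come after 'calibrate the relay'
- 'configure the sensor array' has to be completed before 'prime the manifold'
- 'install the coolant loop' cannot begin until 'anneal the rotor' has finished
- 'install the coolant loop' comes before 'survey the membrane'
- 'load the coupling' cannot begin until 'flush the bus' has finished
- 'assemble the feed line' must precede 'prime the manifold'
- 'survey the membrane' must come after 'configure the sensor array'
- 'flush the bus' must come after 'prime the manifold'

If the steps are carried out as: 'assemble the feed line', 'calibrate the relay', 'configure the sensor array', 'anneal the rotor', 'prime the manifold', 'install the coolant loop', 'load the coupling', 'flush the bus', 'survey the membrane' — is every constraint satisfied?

No

The sequence places 'load the coupling' ahead of 'flush the bus'.
Since 'flush the bus' is required before 'load the coupling', the ordering is invalid.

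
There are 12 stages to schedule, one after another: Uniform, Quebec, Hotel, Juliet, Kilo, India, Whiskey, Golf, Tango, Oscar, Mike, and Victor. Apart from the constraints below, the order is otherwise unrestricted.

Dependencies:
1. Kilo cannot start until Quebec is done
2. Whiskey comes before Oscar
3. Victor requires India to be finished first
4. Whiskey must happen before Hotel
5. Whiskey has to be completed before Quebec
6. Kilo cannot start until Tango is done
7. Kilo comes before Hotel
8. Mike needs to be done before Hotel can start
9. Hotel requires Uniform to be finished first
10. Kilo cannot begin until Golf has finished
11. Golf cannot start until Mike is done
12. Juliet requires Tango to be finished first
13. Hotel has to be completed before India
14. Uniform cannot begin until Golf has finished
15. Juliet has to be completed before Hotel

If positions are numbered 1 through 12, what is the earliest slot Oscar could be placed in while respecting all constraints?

2

Working backwards through the constraints from Oscar, its only required predecessor is Whiskey.
With 1 mandatory predecessor, the earliest Oscar can sit is position 1+1 = 2, and placing just that one first achieves it.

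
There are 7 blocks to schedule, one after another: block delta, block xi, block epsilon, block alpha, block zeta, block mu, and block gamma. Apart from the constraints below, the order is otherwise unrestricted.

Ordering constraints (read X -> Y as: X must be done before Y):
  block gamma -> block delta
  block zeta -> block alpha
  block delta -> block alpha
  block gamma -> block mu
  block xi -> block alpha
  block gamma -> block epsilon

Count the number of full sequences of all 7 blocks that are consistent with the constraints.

284

The blocks with no prerequisites are block xi, block zeta, block gamma; any of them can be placed first.
Counting all ways to extend the partial order to a total order gives 284.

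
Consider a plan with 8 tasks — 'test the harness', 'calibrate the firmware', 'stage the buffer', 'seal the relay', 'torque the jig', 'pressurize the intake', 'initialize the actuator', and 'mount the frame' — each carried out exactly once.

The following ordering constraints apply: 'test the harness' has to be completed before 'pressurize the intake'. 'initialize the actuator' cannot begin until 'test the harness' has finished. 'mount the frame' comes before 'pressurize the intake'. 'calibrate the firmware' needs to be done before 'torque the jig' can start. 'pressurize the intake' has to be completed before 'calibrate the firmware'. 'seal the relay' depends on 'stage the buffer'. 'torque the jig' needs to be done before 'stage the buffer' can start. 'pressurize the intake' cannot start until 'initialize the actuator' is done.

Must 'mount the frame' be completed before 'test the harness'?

No

'mount the frame' and 'test the harness' are not related by any chain of constraints.
There exist valid orderings with 'test the harness' before 'mount the frame', so 'mount the frame' is not required to come first.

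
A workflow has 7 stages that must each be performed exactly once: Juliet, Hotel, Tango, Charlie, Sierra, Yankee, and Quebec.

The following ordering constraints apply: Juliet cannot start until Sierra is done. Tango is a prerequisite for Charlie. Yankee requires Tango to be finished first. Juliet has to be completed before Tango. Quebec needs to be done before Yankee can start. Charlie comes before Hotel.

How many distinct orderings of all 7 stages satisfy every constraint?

15

2 stages have no prerequisites (Sierra, Quebec), so any of them could come first.
Enumerating by repeatedly choosing an available stage (one whose prerequisites are all placed) gives 15 distinct complete orderings.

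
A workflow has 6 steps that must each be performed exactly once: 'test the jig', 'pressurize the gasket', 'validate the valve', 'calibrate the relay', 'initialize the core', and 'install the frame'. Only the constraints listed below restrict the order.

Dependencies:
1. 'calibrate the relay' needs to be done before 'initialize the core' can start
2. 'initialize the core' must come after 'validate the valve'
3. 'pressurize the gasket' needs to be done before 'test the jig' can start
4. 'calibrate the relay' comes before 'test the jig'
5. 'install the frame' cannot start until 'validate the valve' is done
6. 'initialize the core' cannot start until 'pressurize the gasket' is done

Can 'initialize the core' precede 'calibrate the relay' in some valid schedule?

No

Following 'calibrate the relay' → 'initialize the core', 'calibrate the relay' must precede 'initialize the core' in every valid ordering.
So no valid ordering can have 'initialize the core' before 'calibrate the relay'.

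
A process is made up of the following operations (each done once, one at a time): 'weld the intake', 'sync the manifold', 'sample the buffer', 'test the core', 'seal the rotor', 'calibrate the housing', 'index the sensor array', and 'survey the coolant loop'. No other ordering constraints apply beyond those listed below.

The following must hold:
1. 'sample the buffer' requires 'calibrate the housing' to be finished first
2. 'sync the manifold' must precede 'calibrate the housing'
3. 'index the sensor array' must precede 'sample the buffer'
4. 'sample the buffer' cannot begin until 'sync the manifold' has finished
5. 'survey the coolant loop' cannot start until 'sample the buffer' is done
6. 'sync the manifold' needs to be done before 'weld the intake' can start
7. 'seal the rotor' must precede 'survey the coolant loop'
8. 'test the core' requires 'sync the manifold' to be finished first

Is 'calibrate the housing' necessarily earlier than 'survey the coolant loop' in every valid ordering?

Chaining the stated constraints: 'calibrate the housing' → 'sample the buffer' → 'survey the coolant loop'.
That forces 'calibrate the housing' before 'survey the coolant loop' in every valid schedule.

Yes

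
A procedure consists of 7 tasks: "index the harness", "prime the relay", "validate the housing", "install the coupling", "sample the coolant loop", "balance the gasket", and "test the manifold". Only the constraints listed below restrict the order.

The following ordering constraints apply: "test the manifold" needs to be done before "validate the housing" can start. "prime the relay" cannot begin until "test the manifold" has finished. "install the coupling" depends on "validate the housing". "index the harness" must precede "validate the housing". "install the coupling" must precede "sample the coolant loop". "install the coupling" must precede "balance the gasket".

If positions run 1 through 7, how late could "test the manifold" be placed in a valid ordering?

Every task that must follow "test the manifold" has to come after it. Tracing all chains starting from "test the manifold", those tasks are: "prime the relay", "validate the housing", "install the coupling", "sample the coolant loop", "balance the gasket" — 5 in total.
With 5 mandatory successors out of 7 tasks total, the latest slot for "test the manifold" is 7−5 = 2, and it's reachable by doing all non-successors before "test the manifold".

2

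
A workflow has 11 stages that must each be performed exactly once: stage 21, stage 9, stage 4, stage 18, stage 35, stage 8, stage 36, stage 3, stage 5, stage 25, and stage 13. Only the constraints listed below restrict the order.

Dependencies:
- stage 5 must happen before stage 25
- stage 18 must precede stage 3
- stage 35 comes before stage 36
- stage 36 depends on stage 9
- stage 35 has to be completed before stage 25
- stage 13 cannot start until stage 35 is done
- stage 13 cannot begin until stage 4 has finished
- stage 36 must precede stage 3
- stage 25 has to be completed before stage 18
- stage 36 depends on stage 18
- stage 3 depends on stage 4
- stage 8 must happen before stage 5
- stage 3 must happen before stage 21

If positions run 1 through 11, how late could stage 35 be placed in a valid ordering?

5

Every stage that must follow stage 35 has to come after it. Tracing all chains starting from stage 35, those stages are: stage 21, stage 18, stage 36, stage 3, stage 25, stage 13 — 6 in total.
With 6 mandatory successors out of 11 stages total, the latest slot for stage 35 is 11−6 = 5, and it's reachable by doing all non-successors before stage 35.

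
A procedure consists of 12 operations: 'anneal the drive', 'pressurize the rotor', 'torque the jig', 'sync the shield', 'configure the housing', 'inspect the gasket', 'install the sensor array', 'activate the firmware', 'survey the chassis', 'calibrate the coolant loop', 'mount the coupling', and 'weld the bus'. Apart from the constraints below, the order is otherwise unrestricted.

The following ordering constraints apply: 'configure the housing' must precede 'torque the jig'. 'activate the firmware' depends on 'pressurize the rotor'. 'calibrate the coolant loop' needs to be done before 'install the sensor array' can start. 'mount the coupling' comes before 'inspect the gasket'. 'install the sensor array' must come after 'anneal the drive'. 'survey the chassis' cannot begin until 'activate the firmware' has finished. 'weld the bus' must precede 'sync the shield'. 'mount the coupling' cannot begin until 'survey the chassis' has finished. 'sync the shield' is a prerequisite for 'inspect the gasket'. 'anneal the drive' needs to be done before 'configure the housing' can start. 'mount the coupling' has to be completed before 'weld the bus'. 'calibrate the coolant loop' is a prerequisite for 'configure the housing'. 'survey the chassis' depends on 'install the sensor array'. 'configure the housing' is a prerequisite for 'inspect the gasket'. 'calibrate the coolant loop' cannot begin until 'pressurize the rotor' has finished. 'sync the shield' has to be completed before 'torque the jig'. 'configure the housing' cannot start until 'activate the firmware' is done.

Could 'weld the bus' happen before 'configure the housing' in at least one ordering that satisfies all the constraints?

Yes

No chain of constraints runs from 'configure the housing' to 'weld the bus', so 'configure the housing' is not required to come first.
So a valid ordering placing 'weld the bus' earlier than 'configure the housing' exists.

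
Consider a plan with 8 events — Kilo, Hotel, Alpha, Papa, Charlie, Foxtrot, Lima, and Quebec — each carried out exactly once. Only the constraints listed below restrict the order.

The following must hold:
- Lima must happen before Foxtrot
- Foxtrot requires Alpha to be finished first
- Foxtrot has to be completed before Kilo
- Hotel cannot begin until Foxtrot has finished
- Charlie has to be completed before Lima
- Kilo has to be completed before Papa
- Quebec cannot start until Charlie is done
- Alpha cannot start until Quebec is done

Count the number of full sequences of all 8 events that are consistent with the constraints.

Only Charlie has no prerequisites, so it must go first.
Enumerating by repeatedly choosing an available event (one whose prerequisites are all placed) gives 9 distinct complete orderings.

9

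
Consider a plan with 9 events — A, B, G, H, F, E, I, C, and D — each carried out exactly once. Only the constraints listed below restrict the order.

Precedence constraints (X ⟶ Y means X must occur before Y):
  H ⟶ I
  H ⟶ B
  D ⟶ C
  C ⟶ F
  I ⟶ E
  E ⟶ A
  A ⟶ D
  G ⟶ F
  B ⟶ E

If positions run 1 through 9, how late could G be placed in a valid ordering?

Following the constraints forward from G, its only required successor is F.
With 1 mandatory successor out of 9 events total, the latest slot for G is 9−1 = 8, and it's reachable by doing all non-successors before G.

8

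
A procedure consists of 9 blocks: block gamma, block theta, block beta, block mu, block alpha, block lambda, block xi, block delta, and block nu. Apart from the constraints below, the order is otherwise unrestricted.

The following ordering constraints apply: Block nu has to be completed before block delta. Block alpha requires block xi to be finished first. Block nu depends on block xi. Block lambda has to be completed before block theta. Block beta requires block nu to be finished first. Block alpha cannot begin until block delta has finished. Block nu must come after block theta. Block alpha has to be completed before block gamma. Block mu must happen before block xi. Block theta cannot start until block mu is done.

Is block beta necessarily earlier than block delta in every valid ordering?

No

Block beta and block delta are not related by any chain of constraints.
A valid ordering placing block delta before block beta exists, so the answer is no.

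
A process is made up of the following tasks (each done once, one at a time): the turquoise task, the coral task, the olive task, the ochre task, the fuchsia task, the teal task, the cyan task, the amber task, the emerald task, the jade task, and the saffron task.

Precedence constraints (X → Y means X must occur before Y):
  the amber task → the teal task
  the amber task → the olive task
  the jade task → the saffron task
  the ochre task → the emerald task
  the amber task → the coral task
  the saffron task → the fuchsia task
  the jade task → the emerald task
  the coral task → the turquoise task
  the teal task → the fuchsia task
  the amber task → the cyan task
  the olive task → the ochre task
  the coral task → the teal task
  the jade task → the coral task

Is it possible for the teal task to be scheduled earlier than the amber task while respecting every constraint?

There is a dependency chain the amber task → the teal task, so the teal task always comes after the amber task.
Hence the teal task can never be scheduled before the amber task.

No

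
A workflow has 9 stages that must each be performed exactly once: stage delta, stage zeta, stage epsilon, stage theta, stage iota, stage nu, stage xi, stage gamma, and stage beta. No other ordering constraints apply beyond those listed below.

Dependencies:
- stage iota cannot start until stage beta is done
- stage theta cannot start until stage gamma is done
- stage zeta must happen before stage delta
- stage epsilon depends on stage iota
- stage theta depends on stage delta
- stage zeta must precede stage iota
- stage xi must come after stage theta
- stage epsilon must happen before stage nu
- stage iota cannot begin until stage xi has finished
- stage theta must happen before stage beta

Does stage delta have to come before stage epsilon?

There is a constraint chain stage delta → stage theta → stage beta → stage iota → stage epsilon.
Hence stage delta necessarily comes before stage epsilon.

Yes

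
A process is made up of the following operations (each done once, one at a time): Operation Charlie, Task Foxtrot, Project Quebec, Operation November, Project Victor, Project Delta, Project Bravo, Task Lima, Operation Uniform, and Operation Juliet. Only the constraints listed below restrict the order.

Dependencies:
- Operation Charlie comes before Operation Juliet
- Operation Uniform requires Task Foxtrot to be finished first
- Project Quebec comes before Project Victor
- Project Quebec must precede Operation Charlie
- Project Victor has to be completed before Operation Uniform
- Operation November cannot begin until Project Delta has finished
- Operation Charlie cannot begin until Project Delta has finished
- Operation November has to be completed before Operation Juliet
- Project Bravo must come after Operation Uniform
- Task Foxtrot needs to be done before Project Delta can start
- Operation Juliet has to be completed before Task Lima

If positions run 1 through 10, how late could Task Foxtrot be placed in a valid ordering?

Every operation that must follow Task Foxtrot has to come after it. Tracing all chains starting from Task Foxtrot, those operations are: Operation Charlie, Operation November, Project Delta, Project Bravo, Task Lima, Operation Uniform, Operation Juliet — 7 in total.
With 7 mandatory successors out of 10 operations total, the latest slot for Task Foxtrot is 10−7 = 3, and it's reachable by doing all non-successors before Task Foxtrot.

3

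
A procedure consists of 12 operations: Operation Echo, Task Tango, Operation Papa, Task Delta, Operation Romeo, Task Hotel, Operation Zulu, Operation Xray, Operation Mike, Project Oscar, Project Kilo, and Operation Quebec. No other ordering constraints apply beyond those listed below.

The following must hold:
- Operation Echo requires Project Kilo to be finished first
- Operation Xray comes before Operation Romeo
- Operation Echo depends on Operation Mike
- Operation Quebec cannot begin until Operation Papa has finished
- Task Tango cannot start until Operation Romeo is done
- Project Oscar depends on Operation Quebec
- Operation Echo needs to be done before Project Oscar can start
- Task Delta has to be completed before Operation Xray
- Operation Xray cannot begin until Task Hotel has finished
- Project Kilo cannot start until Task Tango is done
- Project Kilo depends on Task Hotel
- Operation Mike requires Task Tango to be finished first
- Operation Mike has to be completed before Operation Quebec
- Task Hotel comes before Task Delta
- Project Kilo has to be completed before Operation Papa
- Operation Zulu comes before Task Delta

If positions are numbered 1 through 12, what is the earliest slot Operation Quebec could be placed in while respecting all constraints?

10

Every operation that must precede Operation Quebec has to come before it. Tracing all chains that end at Operation Quebec, those operations are: Task Tango, Operation Papa, Task Delta, Operation Romeo, Task Hotel, Operation Zulu, Operation Xray, Operation Mike, Project Kilo — 9 in total.
So at minimum 9 operations come before Operation Quebec, putting Operation Quebec no earlier than position 10. That position is achievable by scheduling exactly those predecessors first.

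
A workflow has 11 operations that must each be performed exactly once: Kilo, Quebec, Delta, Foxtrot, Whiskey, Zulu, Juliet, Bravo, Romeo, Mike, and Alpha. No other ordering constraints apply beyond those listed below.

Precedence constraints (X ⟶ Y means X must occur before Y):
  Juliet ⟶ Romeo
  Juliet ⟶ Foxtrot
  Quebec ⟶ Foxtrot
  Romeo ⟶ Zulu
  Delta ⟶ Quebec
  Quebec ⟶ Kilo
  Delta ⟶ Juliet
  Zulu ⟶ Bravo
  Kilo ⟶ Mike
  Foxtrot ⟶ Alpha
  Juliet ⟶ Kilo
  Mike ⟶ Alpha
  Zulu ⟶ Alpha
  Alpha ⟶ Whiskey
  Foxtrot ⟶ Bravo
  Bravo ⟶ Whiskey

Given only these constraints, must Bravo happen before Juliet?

There is a chain Juliet → Foxtrot → Bravo, which puts Juliet before Bravo.
So Bravo does not have to come before Juliet — it cannot.

No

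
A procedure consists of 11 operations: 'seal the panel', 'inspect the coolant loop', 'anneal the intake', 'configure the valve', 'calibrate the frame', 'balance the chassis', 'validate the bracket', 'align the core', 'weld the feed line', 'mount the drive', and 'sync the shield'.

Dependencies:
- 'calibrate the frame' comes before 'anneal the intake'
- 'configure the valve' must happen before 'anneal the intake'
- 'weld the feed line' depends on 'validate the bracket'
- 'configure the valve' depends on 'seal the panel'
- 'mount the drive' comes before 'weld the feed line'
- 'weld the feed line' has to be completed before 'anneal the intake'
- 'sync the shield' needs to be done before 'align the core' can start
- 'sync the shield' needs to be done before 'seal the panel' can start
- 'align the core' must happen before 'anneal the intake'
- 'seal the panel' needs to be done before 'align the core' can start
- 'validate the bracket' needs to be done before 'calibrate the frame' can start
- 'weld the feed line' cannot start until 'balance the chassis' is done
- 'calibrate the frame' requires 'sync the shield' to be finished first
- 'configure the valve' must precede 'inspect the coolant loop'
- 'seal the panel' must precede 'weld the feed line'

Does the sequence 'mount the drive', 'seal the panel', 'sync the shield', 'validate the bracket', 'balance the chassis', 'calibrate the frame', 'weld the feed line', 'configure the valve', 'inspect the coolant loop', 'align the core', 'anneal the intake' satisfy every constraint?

No

Here 'sync the shield' comes after 'seal the panel'.
That contradicts the constraint that 'sync the shield' must precede 'seal the panel'.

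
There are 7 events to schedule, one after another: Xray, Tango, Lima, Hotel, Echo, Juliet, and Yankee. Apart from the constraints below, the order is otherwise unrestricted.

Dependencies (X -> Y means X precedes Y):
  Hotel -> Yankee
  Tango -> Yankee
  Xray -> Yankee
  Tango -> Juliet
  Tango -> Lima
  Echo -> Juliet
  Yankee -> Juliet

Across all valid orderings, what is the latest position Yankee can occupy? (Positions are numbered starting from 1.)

6

The only event forced after Yankee (directly or by a chain) is Juliet.
With 1 mandatory successor out of 7 events total, the latest slot for Yankee is 7−1 = 6, and it's reachable by doing all non-successors before Yankee.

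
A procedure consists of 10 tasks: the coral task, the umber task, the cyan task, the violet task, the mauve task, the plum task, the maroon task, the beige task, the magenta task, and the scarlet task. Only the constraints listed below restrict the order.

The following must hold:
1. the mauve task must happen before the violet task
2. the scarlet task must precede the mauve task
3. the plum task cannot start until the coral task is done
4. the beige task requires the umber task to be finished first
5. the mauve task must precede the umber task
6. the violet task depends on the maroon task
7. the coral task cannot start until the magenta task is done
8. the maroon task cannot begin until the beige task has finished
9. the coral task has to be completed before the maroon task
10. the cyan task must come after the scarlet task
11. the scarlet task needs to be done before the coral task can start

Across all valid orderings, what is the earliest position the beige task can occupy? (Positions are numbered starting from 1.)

Working backwards through the constraints from the beige task, its full set of required predecessors is the umber task, the mauve task, the scarlet task — 3 of them.
With 3 mandatory predecessors, the earliest the beige task can sit is position 3+1 = 4, and placing just those 3 first achieves it.

4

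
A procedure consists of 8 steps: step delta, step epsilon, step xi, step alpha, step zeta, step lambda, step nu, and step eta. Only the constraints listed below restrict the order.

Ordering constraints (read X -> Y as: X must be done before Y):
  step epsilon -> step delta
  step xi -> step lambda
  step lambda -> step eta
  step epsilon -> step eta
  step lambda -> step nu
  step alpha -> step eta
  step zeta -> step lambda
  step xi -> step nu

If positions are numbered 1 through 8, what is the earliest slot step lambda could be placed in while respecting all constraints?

Working backwards through the constraints from step lambda, its full set of required predecessors is step xi, step zeta — 2 of them.
So at minimum 2 steps come before step lambda, putting step lambda no earlier than position 3. That position is achievable by scheduling exactly those predecessors first.

3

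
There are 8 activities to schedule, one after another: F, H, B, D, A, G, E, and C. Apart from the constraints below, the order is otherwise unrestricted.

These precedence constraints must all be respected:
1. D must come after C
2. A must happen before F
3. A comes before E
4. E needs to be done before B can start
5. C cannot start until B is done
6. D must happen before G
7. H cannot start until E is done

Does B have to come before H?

No

B and H are not related by any chain of constraints.
There exist valid orderings with H before B, so B is not required to come first.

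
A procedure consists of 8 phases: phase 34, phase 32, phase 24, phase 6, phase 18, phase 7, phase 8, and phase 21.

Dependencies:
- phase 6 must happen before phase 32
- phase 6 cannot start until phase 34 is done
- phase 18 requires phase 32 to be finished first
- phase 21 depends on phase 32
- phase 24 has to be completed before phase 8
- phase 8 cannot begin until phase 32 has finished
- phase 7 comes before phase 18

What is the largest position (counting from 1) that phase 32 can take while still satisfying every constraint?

5

Following every chain forward from phase 32, the phases that must come later are phase 18, phase 8, phase 21 — 3 of them.
So at least 3 phases follow phase 32, putting phase 32 no later than position 5. That position is achievable by scheduling everything else first.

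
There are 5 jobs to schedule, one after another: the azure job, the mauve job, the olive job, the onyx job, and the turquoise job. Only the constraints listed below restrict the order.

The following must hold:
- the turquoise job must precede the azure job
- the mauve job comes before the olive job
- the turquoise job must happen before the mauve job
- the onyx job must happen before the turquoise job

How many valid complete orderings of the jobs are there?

The onyx job is the only job with nothing required before it, so every ordering starts there.
Counting all ways to extend the partial order to a total order gives 3.

3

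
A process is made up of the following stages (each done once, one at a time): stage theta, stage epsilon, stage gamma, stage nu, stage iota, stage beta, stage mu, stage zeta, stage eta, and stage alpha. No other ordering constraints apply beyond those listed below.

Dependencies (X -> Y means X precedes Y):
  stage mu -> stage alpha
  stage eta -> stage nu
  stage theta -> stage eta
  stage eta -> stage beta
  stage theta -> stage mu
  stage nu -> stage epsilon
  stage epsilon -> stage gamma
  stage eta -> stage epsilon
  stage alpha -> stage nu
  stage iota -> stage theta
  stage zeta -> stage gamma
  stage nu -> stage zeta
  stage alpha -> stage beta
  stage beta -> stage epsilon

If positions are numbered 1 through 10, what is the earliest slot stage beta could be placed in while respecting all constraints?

6

Every stage that must precede stage beta has to come before it. Tracing all chains that end at stage beta, those stages are: stage theta, stage iota, stage mu, stage eta, stage alpha — 5 in total.
With 5 mandatory predecessors, the earliest stage beta can sit is position 5+1 = 6, and placing just those 5 first achieves it.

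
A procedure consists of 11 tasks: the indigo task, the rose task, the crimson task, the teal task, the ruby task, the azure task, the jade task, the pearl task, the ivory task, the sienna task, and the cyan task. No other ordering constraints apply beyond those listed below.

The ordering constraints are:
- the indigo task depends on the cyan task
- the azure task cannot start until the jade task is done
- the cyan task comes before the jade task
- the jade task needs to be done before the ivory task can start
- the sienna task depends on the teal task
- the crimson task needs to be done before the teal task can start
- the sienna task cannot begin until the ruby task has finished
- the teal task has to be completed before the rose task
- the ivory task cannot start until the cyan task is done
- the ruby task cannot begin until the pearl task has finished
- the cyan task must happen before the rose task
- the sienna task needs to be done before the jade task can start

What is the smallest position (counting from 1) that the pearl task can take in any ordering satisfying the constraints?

Nothing is required before the pearl task; it can be the very first task.

1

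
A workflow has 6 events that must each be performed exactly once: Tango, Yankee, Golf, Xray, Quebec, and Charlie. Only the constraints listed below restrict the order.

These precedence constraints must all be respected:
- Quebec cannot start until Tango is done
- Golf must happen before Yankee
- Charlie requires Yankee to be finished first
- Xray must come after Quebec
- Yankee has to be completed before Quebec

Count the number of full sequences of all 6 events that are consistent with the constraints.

10

2 events have no prerequisites (Tango, Golf), so any of them could come first.
Enumerating by repeatedly choosing an available event (one whose prerequisites are all placed) gives 10 distinct complete orderings.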